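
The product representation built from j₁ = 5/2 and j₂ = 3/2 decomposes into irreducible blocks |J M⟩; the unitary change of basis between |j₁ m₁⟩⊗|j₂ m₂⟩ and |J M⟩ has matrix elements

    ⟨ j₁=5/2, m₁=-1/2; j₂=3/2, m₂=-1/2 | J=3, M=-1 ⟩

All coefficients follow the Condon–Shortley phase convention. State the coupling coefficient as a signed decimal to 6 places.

+√(1/60) ≈ +0.129099

triangle: 1!×4!×2!/8! = 48/40320
(j±m)!: 2!×3!×1!×2!×2!×4! = 1152
prefactor² = (2J+1)×Δ×N² = 48/5
  k=0: +1/(0!×1!×3!×1!×1!×1!) = 1/6
  k=1: −1/(1!×0!×2!×0!×2!×2!) = -1/8
Σ = 1/24  ⇒  CG² = 48/5×(1/24)² = 1/60
CG = +√(1/60) = +0.129099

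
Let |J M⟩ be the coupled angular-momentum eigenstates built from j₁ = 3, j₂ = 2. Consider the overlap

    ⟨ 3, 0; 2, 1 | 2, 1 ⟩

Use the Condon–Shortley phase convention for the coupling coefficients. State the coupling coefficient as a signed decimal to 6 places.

triangle: 3!·3!·1!/8! = 36/40320
(j±m)!: 3!·3!·3!·1!·3!·1! = 1296
prefactor² = (2J+1)·Δ·N² = 81/14
  k=2: +1/(2!·1!·1!·1!·2!·0!) = 1/4
  k=3: −1/(3!·0!·0!·0!·3!·1!) = -1/36
Σ = 2/9  ⇒  CG² = 81/14·(2/9)² = 2/7
CG = +√(2/7) = +0.534522

+0.534522  (= +√(2/7))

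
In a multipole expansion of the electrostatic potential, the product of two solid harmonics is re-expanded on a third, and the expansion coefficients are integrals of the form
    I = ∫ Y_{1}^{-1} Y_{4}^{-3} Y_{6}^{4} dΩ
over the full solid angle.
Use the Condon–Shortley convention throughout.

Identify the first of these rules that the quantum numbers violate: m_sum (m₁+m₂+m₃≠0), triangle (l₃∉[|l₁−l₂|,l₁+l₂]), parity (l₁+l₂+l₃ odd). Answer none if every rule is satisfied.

azimuthal sum: -1 − 3 + 4 = 0  ✓
l₃ must lie in [3,5]; have l₃=6  ✗
L = 1 + 4 + 6 = 11 (odd)

triangle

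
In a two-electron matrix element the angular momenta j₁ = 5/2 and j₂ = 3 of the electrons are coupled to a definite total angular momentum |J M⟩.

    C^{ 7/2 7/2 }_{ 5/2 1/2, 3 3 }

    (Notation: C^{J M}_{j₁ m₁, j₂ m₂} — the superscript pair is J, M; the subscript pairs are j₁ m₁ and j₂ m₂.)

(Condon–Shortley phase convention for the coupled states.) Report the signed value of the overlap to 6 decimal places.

triangle: 2!×3!×4!/10! = 288/3628800
(j±m)!: 3!×2!×6!×0!×7!×0! = 43545600
prefactor² = (2J+1)×Δ×N² = 27648
  k=2: +1/(2!×0!×0!×4!×3!×0!) = 1/288
Σ = 1/288  ⇒  CG² = 27648×(1/288)² = 1/3
CG = +√(1/3) = +0.577350

+0.577350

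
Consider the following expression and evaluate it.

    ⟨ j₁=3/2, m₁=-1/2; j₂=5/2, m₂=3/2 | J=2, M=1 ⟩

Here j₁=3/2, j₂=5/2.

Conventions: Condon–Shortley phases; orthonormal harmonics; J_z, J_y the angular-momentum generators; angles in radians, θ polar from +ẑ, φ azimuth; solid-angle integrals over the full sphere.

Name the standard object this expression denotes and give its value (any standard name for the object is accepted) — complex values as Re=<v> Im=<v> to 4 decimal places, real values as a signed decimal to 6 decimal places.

This is a Clebsch–Gordan (vector-coupling) coefficient.
j₁+j₂−J=2  J+j₁−j₂=1  J−j₁+j₂=3  j₁+j₂+J+1=7
(j₁±m₁, j₂±m₂, J±M) = (1,2,4,1,3,1)
P² = 24/7
sum k=1..2:
  [1] −1/6 = -1/6
  [2] +1/4 = 1/4
S = 1/12
C² = P²·S² = 1/42 ; C = +0.154303

Clebsch–Gordan coefficient, +√(1/42) ≈ +0.154303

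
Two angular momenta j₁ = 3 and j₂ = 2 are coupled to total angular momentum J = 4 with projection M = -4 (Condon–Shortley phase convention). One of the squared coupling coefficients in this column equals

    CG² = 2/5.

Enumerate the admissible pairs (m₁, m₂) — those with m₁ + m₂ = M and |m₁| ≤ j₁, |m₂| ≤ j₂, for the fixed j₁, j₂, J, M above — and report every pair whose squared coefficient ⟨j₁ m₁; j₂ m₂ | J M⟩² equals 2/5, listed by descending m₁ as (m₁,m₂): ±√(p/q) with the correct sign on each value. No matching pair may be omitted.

Admissible pairs with m₁+m₂ = M = -4: (-3,-1), (-2,-2)
  (m₁,m₂)=(-2,-2): CG² = 2/5, CG = +√(2/5)   ← matches the target
  (m₁,m₂)=(-3,-1): CG² = 3/5, CG = −√(3/5)
Pairs with CG² = 2/5: (-2,-2): +√(2/5)

(-2,-2): +√(2/5)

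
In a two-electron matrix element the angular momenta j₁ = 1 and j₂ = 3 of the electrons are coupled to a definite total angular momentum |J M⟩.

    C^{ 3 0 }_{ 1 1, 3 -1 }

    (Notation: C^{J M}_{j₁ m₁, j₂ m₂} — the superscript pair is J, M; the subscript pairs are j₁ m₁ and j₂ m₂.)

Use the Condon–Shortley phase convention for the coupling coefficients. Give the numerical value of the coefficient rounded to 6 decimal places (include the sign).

+0.707107  (= +√(1/2))

√[7·1!1!5!/8! · 2!0!2!4!3!3!] = √(72)
  +(−1)^0/∏(0,1,0,2,1,3)! = 1/12  (running 1/12)
⟨..|..⟩ = √(72)·(1/12) = +0.707107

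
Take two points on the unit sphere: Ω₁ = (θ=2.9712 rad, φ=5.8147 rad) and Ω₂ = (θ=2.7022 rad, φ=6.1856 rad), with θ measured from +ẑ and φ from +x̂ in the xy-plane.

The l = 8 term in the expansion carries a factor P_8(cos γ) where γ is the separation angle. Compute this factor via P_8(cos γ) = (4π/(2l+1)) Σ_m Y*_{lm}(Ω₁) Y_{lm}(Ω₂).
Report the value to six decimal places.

-0.018181

Summing Y*_{l m}(θ₁,φ₁)·Y_{l m}(θ₂,φ₂) over m ∈ [−8, 8]; prefactor 4π/(2·8+1) = 0.739198:
  term(m=-8) = -0.000000-0.000000i   from Y*(Ω₁)=-0.000000+0.000000i, Y(Ω₂)=+0.000393+0.000389i
  term(m=-7) = -0.000000-0.000000i   from Y*(Ω₁)=+0.000008-0.000001i, Y(Ω₂)=-0.003648-0.002969i
  term(m=-6) = -0.000002-0.000002i   from Y*(Ω₁)=-0.000115-0.000039i, Y(Ω₂)=+0.020979+0.013911i
  term(m=-5) = -0.000035-0.000119i   from Y*(Ω₁)=+0.000906+0.000932i, Y(Ω₂)=-0.084078-0.044623i
  term(m=-4) = +0.000233-0.002666i   from Y*(Ω₁)=-0.003095-0.009894i, Y(Ω₂)=+0.238782+0.098248i
  term(m=-3) = +0.012917-0.026197i   from Y*(Ω₁)=-0.010042+0.060182i, Y(Ω₂)=-0.458358-0.138157i
  term(m=-2) = +0.094015-0.086155i   from Y*(Ω₁)=+0.149248-0.203061i, Y(Ω₂)=+0.496405+0.098133i
  term(m=-1) = +0.029771-0.011578i   from Y*(Ω₁)=-0.571928+0.289431i, Y(Ω₂)=-0.049596-0.004855i
  term(m=+0) = -0.298394+0.000000i   from Y*(Ω₁)=+0.629596-0.000000i, Y(Ω₂)=-0.473945+0.000000i
  term(m=+1) = +0.029771+0.011578i   from Y*(Ω₁)=+0.571928+0.289431i, Y(Ω₂)=+0.049596-0.004855i
  term(m=+2) = +0.094015+0.086155i   from Y*(Ω₁)=+0.149248+0.203061i, Y(Ω₂)=+0.496405-0.098133i
  term(m=+3) = +0.012917+0.026197i   from Y*(Ω₁)=+0.010042+0.060182i, Y(Ω₂)=+0.458358-0.138157i
  term(m=+4) = +0.000233+0.002666i   from Y*(Ω₁)=-0.003095+0.009894i, Y(Ω₂)=+0.238782-0.098248i
  term(m=+5) = -0.000035+0.000119i   from Y*(Ω₁)=-0.000906+0.000932i, Y(Ω₂)=+0.084078-0.044623i
  term(m=+6) = -0.000002+0.000002i   from Y*(Ω₁)=-0.000115+0.000039i, Y(Ω₂)=+0.020979-0.013911i
  term(m=+7) = -0.000000+0.000000i   from Y*(Ω₁)=-0.000008-0.000001i, Y(Ω₂)=+0.003648-0.002969i
  term(m=+8) = -0.000000+0.000000i   from Y*(Ω₁)=-0.000000-0.000000i, Y(Ω₂)=+0.000393-0.000389i
Σ over m = -0.024595+0.000000i; ×(4π/17) → -0.018181+0.000000i. Real part: -0.018181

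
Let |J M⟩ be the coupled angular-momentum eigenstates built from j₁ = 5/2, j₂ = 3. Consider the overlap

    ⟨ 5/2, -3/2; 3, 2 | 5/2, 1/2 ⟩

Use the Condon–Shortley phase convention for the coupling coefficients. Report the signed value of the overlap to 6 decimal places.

-0.267261

j₁+j₂−J=3  J+j₁−j₂=2  J−j₁+j₂=3  j₁+j₂+J+1=9
(j₁±m₁, j₂±m₂, J±M) = (1,4,5,1,3,2)
P² = 288/7
sum k=2..3:
  [2] +1/24 = 1/24
  [3] −1/12 = -1/12
S = -1/24
C² = P²·S² = 1/14 ; C = -0.267261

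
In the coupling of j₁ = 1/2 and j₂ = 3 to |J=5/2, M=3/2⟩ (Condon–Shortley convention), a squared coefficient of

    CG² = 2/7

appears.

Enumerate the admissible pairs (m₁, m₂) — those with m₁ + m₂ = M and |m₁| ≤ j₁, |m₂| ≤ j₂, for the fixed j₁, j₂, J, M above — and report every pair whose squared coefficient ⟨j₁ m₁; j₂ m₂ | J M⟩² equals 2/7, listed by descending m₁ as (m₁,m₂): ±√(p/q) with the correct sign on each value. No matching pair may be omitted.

Admissible pairs with m₁+m₂ = M = 3/2: (-1/2,2), (1/2,1)
  (m₁,m₂)=(1/2,1): CG² = 2/7, CG = +√(2/7)   ← matches the target
  (m₁,m₂)=(-1/2,2): CG² = 5/7, CG = −√(5/7)
Pairs with CG² = 2/7: (1/2,1): +√(2/7)

(1/2,1): +√(2/7)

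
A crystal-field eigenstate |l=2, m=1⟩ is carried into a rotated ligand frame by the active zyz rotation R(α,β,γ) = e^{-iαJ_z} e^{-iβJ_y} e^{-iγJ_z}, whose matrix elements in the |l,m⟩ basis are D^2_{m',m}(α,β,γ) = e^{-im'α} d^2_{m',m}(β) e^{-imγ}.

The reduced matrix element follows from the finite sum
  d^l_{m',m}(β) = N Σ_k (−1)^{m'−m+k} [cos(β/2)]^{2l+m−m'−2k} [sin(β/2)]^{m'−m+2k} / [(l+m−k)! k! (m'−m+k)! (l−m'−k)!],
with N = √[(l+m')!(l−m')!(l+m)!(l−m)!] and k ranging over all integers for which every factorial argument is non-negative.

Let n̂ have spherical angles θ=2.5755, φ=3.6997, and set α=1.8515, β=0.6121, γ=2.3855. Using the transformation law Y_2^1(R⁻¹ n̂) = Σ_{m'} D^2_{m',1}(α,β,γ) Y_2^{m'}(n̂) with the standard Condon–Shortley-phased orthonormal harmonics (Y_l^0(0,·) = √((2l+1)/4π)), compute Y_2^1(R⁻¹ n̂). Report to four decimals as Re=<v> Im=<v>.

Re=0.0530 Im=-0.3746

Need the full column D^2_{m',1} for m'=−2..2 at α=1.8515, β=0.6121, γ=2.3855.
cos(β/2)=0.953531, sin(β/2)=0.301295
d^2_{-2,1}: single k=3 term ⇒ +0.052160;  D = +0.013071+0.050496i
d^2_{-1,1}: k∈[2..3] ⇒ +0.247613 -0.008241 = +0.239372;  D = +0.206046-0.121836i
d^2_{0,1}: k∈[1..2] ⇒ +0.639840 -0.063883 = +0.575957;  D = -0.419022-0.395155i
d^2_{1,1}: k∈[0..1] ⇒ +0.826684 -0.247613 = +0.579071;  D = -0.265032+0.514860i
d^2_{2,1}: single k=0 term ⇒ -0.522427;  D = -0.512558-0.101068i
Y_2^{m'}(θ=2.5755,φ=3.6997) and Σ D·Y over m':
  (+0.0131+0.0505i)·(+0.0488-0.0998i)  (+0.2060-0.1218i)·(+0.2966-0.1852i)  (-0.4190-0.3952i)·(+0.3586+0.0000i)  (-0.2650+0.5149i)·(-0.2966-0.1852i)  (-0.5126-0.1011i)·(+0.0488+0.0998i)
Y_2^1(R⁻¹ n̂) = +0.053028-0.374596i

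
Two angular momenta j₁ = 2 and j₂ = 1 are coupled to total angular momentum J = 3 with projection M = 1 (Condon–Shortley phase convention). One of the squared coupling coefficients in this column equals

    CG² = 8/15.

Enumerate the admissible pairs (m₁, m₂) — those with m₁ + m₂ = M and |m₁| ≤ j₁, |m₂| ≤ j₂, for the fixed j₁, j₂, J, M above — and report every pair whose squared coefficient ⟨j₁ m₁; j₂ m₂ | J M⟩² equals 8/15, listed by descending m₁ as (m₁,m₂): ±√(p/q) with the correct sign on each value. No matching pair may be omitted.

(1,0): +√(8/15)

Admissible pairs with m₁+m₂ = M = 1: (0,1), (1,0), (2,-1)
  (m₁,m₂)=(2,-1): CG² = 1/15, CG = +√(1/15)
  (m₁,m₂)=(1,0): CG² = 8/15, CG = +√(8/15)   ← matches the target
  (m₁,m₂)=(0,1): CG² = 2/5, CG = +√(2/5)
Pairs with CG² = 8/15: (1,0): +√(8/15)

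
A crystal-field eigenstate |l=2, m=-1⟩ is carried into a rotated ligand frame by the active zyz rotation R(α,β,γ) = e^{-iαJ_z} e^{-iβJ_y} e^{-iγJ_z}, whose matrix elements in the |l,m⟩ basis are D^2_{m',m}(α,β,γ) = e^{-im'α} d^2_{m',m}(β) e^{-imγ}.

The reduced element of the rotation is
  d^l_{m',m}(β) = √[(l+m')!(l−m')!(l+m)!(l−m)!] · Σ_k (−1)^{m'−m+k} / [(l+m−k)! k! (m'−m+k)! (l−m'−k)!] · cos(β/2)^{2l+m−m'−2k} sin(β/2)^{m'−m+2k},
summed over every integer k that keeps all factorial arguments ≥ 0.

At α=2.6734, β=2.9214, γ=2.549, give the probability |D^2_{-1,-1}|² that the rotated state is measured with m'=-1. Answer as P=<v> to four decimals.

First d^2_{-1,-1}(β=2.9214), then the phase factors e^{-i(-1)α} and e^{-i(-1)γ}:
Half-angle: c=0.109874, s=0.993946. N=√(1·6·1·6)=6.000000
k∈{0,1} keeps every argument non-negative
  k=0: (−1)^0·6.0000/(6)·0.1099^4·0.9939^0 = +0.000146
  k=1: (−1)^1·6.0000/(2)·0.1099^2·0.9939^2 = -0.035780
d^2_{-1,-1}(2.9214) = +0.000146 -0.035780 = -0.035634
|D^2_{-1,-1}|² = |d^2_{-1,-1}(β)|² = (-0.035634)² = 0.001270 (the z-rotation phases have unit modulus)

P=0.0013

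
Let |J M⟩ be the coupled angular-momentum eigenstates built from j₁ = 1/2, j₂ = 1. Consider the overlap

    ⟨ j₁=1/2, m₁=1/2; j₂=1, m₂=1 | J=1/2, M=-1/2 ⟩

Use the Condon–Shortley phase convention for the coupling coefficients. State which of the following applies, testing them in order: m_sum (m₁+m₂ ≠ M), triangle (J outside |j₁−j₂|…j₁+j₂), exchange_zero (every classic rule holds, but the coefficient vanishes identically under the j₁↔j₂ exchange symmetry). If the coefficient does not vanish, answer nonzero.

m-sum: m₁+m₂ = 1/2+1 = 3/2, M = -1/2  ✗ ⇒ coefficient is 0

m_sum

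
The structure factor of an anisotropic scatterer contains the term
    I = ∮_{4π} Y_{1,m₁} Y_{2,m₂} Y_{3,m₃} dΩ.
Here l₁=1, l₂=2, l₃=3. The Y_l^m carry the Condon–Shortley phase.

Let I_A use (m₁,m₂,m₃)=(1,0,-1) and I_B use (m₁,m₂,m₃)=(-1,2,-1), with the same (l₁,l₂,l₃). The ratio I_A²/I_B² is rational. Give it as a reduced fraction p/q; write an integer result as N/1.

6/1

Same 1,2,3: normalisation and zero-m 3j drop out of the ratio.
A: Δ: 0! 2! 4! / 7! → 1/105; sum: t=0:+1/8 = 1/8; 3j²(1 2 3; 1 0 -1) = Δ·Π!·Σ² = 2/35  (sign +1)
B: Δ: 0! 2! 4! / 7! → 1/105; sum: t=0:+1/48 = 1/48; 3j²(1 2 3; -1 2 -1) = Δ·Π!·Σ² = 1/105  (sign +1)
I_A²/I_B² = (2/35)/(1/105) = 6/1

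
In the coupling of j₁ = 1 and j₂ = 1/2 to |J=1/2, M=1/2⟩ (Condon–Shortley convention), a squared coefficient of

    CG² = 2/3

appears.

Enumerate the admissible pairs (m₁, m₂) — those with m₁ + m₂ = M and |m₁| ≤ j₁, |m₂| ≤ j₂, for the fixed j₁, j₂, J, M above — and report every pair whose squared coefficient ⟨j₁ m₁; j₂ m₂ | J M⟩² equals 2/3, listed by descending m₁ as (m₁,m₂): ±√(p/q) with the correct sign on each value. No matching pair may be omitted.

Admissible pairs with m₁+m₂ = M = 1/2: (0,1/2), (1,-1/2)
  (m₁,m₂)=(1,-1/2): CG² = 2/3, CG = +√(2/3)   ← matches the target
  (m₁,m₂)=(0,1/2): CG² = 1/3, CG = −√(1/3)
Pairs with CG² = 2/3: (1,-1/2): +√(2/3)

(1,-1/2): +√(2/3)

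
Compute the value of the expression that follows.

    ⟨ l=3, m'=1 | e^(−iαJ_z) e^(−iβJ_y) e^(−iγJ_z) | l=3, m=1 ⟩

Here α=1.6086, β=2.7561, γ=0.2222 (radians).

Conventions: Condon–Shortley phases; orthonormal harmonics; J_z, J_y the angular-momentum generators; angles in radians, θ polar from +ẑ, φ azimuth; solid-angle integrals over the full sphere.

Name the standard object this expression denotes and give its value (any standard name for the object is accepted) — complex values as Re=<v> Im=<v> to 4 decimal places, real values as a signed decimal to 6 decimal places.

This is a Wigner D-matrix element — the rotation-matrix element ⟨l m'| R(α,β,γ) |l m⟩ in the angular-momentum basis.
Split into d^3_{1,1}(β=2.7561) × two z-phases.
With c≡cos(β/2)=0.191555 and s≡sin(β/2)=0.981482, N=[24·2·24·2]^{1/2}=48.000000
k: max(0,(1)−(1))=0 … min(3+(1),3−(1))=2
  k=0: (−1)^0·48.0000/(48)·0.1916^6·0.9815^0 = +0.000049
  k=1: (−1)^1·48.0000/(6)·0.1916^4·0.9815^2 = -0.010376
  k=2: (−1)^2·48.0000/(8)·0.1916^2·0.9815^4 = +0.204300
d^3_{1,1}(2.7561) = +0.000049 -0.010376 +0.204300 = +0.193973
Phases: e^{-i·(1)·1.6086}=-0.037795-0.999286i, e^{-i·(1)·0.2222}=+0.975415-0.220376i ⇒ D=-0.049867-0.187453i

Wigner D-matrix element, Re=-0.0499 Im=-0.1875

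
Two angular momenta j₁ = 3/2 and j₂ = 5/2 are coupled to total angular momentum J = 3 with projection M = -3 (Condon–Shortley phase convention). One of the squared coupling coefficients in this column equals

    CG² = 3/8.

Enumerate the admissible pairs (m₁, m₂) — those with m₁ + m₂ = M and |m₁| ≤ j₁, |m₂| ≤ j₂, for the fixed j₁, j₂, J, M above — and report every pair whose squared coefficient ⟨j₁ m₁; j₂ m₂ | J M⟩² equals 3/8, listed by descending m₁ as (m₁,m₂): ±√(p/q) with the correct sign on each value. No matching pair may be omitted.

Admissible pairs with m₁+m₂ = M = -3: (-3/2,-3/2), (-1/2,-5/2)
  (m₁,m₂)=(-1/2,-5/2): CG² = 5/8, CG = +√(5/8)
  (m₁,m₂)=(-3/2,-3/2): CG² = 3/8, CG = −√(3/8)   ← matches the target
Pairs with CG² = 3/8: (-3/2,-3/2): −√(3/8)

(-3/2,-3/2): −√(3/8)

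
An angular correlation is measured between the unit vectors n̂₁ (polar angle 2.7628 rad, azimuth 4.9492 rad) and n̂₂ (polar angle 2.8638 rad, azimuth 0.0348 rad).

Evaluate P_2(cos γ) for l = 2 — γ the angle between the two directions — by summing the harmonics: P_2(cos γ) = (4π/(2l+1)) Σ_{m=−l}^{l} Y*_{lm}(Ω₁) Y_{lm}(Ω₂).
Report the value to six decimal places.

0.752654

Addition theorem: P_2(cos γ) = (4π/5) Σ_m Y*_{lm}(Ω₁) Y_{lm}(Ω₂), m = −2…2:
  [-2]  conj(Y_{2,-2})(Ω₁) = -0.04701 - 0.02409j ; Y_{2,-2}(Ω₂) = 0.02898 - 0.00202j ; Δ = -0.00141 - 0.00060j
  [-1]  conj(Y_{2,-1})(Ω₁) = -0.06227 + 0.25803j ; Y_{2,-1}(Ω₂) = -0.20361 + 0.00709j ; Δ = 0.01085 - 0.05298j
  [+0]  conj(Y_{2,0})(Ω₁) = 0.50139 + 0.00000j ; Y_{2,0}(Ω₂) = 0.55963 + 0.00000j ; Δ = 0.28059 + 0.00000j
  [+1]  conj(Y_{2,1})(Ω₁) = 0.06227 + 0.25803j ; Y_{2,1}(Ω₂) = 0.20361 + 0.00709j ; Δ = 0.01085 + 0.05298j
  [+2]  conj(Y_{2,2})(Ω₁) = -0.04701 + 0.02409j ; Y_{2,2}(Ω₂) = 0.02898 + 0.00202j ; Δ = -0.00141 + 0.00060j
Σ over m = 0.29947 - 0.00000j; ×(4π/5) → 0.75265 - 0.00000j. Real part: 0.752654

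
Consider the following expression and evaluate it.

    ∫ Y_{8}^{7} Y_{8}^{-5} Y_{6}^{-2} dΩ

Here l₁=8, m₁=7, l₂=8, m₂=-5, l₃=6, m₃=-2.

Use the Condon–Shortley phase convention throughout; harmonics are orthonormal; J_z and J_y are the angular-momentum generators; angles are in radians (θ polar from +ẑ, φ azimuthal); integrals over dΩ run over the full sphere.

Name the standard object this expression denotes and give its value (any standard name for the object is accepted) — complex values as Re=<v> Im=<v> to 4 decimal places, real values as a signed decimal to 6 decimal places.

Gaunt coefficient, +0.040313

This is a Gaunt coefficient — the integral of a triple product of spherical harmonics over the sphere.
m-sum 0 ✓  L=22 even ✓  0≤6≤16 ✓
Π(2lᵢ+1) = 17×17×13 = 3757
triangle coeff Δ(8,8,6) = 1/13742520792
Σ_t [2,8]: t=2:+1/41803776000 t=3:−1/435456000 t=4:+1/39813120 t=5:−1/18662400 t=6:+1/39813120 t=7:−1/435456000 t=8:+1/41803776000 = -11/1393459200
(3j)²=600/96577 [(8 8 6; 0 0 0)], sign=-1
Σ_t [0,1]: t=0:+1/15676416000 t=1:−1/12541132800 = -1/62705664000
(3j)²=13/14858 [(8 8 6; 7 -5 -2)], sign=-1
⇒ 4πI² = 3900/190969
I = (+1)√(3900/190969/(4π)) = 0.04031308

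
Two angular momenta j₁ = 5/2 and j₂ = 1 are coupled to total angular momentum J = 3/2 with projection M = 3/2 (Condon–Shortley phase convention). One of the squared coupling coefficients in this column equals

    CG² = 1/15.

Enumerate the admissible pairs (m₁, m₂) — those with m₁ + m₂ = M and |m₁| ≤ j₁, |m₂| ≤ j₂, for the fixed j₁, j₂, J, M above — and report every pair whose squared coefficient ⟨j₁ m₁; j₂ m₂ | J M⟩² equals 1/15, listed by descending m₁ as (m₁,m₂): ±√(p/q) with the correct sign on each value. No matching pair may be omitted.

Admissible pairs with m₁+m₂ = M = 3/2: (1/2,1), (3/2,0), (5/2,-1)
  (m₁,m₂)=(5/2,-1): CG² = 2/3, CG = +√(2/3)
  (m₁,m₂)=(3/2,0): CG² = 4/15, CG = −√(4/15)
  (m₁,m₂)=(1/2,1): CG² = 1/15, CG = +√(1/15)   ← matches the target
Pairs with CG² = 1/15: (1/2,1): +√(1/15)

(1/2,1): +√(1/15)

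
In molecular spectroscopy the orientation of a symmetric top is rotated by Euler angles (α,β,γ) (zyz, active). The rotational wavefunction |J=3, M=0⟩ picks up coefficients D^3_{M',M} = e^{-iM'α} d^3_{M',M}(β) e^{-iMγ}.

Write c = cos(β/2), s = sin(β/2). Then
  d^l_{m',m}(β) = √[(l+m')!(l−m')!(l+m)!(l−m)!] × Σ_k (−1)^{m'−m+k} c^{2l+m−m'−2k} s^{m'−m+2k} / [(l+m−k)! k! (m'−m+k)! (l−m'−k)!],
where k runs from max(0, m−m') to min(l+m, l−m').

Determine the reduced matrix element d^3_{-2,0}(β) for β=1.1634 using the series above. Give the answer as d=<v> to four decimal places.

d=0.4574

d^3_{-2,0}(β=1.1634) via the finite sum:
Half-angle: c=0.835530, s=0.549445. N=√(1·120·6·6)=65.726707
k: max(0,(0)−(-2))=2 … min(3+(0),3−(-2))=3
  k=2: (−1)^0·65.7267/(12)·0.8355^4·0.5494^2 = +0.805855
  k=3: (−1)^1·65.7267/(12)·0.8355^2·0.5494^4 = -0.348483
d^3_{-2,0}(1.1634) = +0.805855 -0.348483 = +0.457372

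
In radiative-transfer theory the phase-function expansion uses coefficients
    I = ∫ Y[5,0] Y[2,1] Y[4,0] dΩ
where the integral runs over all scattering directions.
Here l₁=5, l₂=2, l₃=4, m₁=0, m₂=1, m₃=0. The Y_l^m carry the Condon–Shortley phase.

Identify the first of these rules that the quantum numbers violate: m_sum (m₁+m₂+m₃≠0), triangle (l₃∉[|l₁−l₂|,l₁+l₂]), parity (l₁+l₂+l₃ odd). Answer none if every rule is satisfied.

Σmᵢ = 1  ✗
l₃∈[|l₁−l₂|,l₁+l₂]=[3,7], have l₃=4
Σlᵢ = 11 ⇒ odd

m_sum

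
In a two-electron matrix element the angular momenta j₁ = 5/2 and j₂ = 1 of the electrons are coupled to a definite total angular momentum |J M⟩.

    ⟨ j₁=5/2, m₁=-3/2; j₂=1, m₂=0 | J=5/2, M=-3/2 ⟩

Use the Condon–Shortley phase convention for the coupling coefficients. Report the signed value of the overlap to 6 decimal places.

-0.507093  (= −√(9/35))

triangle: 1!×4!×1!/7! = 24/5040
(j±m)!: 1!×4!×1!×1!×1!×4! = 576
prefactor² = (2J+1)×Δ×N² = 576/35
  k=0: +1/(0!×1!×4!×1!×0!×0!) = 1/24
  k=1: −1/(1!×0!×3!×0!×1!×1!) = -1/6
Σ = -1/8  ⇒  CG² = 576/35×(-1/8)² = 9/35
CG = −√(9/35) = -0.507093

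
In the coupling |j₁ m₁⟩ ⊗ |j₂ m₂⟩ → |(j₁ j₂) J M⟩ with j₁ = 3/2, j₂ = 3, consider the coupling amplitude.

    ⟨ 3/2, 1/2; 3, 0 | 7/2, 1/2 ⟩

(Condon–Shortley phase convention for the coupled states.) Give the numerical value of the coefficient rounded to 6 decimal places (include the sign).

j₁+j₂−J=1  J+j₁−j₂=2  J−j₁+j₂=5  j₁+j₂+J+1=9
(j₁±m₁, j₂±m₂, J±M) = (2,1,3,3,4,3)
P² = 384/7
sum k=0..1:
  [0] +1/12 = 1/12
  [1] −1/24 = -1/24
S = 1/24
C² = P²·S² = 2/21 ; C = +0.308607

+√(2/21) ≈ +0.308607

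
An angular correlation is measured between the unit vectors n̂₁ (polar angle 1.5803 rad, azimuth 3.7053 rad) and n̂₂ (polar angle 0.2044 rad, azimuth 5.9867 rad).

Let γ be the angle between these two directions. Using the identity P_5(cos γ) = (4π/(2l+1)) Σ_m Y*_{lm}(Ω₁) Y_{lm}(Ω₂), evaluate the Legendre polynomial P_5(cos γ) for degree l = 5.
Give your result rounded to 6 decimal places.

-0.241244

Summing Y*_{l m}(θ₁,φ₁)·Y_{l m}(θ₂,φ₂) over m ∈ [−5, 5]; prefactor 4π/(2·5+1) = 1.142397:
  [-5]  conj(Y_{5,-5})(Ω₁) = 0.44002 - 0.14731j ; Y_{5,-5}(Ω₂) = 0.00001 + 0.00016j ; Δ = 0.00003 + 0.00007j
  [-4]  conj(Y_{5,-4})(Ω₁) = 0.00881 - 0.01081j ; Y_{5,-4}(Ω₂) = 0.00092 + 0.00226j ; Δ = 0.00003 + 0.00001j
  [-3]  conj(Y_{5,-3})(Ω₁) = -0.04149 + 0.34312j ; Y_{5,-3}(Ω₂) = 0.01390 + 0.01714j ; Δ = -0.00646 + 0.00406j
  [-2]  conj(Y_{5,-2})(Ω₁) = 0.00691 + 0.01454j ; Y_{5,-2}(Ω₂) = 0.10639 + 0.07169j ; Δ = -0.00031 + 0.00204j
  [-1]  conj(Y_{5,-1})(Ω₁) = -0.27037 - 0.17091j ; Y_{5,-1}(Ω₂) = 0.42788 + 0.13071j ; Δ = -0.09335 - 0.10847j
  [+0]  conj(Y_{5,0})(Ω₁) = -0.01666 + 0.00000j ; Y_{5,0}(Ω₂) = 0.66416 + 0.00000j ; Δ = -0.01107 + 0.00000j
  [+1]  conj(Y_{5,1})(Ω₁) = 0.27037 - 0.17091j ; Y_{5,1}(Ω₂) = -0.42788 + 0.13071j ; Δ = -0.09335 + 0.10847j
  [+2]  conj(Y_{5,2})(Ω₁) = 0.00691 - 0.01454j ; Y_{5,2}(Ω₂) = 0.10639 - 0.07169j ; Δ = -0.00031 - 0.00204j
  [+3]  conj(Y_{5,3})(Ω₁) = 0.04149 + 0.34312j ; Y_{5,3}(Ω₂) = -0.01390 + 0.01714j ; Δ = -0.00646 - 0.00406j
  [+4]  conj(Y_{5,4})(Ω₁) = 0.00881 + 0.01081j ; Y_{5,4}(Ω₂) = 0.00092 - 0.00226j ; Δ = 0.00003 - 0.00001j
  [+5]  conj(Y_{5,5})(Ω₁) = -0.44002 - 0.14731j ; Y_{5,5}(Ω₂) = -0.00001 + 0.00016j ; Δ = 0.00003 - 0.00007j
Accumulated sum -0.21117 - 0.00000j; after 4π/(2l+1) scaling, -0.24124 - 0.00000j ⇒ P_5 = -0.241244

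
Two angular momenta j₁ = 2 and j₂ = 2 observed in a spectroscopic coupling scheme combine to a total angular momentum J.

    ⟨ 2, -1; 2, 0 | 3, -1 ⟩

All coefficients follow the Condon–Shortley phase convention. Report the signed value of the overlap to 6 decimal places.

−√(1/5) ≈ -0.447214

√[7·1!3!3!/8! · 1!3!2!2!2!4!] = √(36/5)
  +(−1)^0/∏(0,1,3,2,0,1)! = 1/12  (running 1/12)
  +(−1)^1/∏(1,0,2,1,1,2)! = -1/4  (running -1/6)
⟨..|..⟩ = √(36/5)·(-1/6) = -0.447214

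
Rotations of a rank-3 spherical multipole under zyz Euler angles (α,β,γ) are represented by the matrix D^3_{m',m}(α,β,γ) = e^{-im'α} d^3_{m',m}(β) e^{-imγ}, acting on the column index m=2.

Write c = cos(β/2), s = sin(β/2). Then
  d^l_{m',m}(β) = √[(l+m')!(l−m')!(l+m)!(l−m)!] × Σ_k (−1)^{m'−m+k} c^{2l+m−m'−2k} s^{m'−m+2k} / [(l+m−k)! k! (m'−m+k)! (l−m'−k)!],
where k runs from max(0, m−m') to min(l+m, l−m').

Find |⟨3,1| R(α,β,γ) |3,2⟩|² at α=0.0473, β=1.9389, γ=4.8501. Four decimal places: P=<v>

P=0.2410

D^3_{1,2}(0.0473,1.9389,4.8501) = e^{-i·1·0.0473}·d^3_{1,2}(1.9389)·e^{-i·2·4.8501}. Compute d first:
Half-angle: c=0.565753, s=0.824575. N=√(24·2·120·1)=75.894664
The bounds max(0,m−m')=1 and min(l+m,l−m')=2 give 2 terms
  k=1: (−1)^0·75.8947/(24)·0.5658^5·0.8246^1 = +0.151135
  k=2: (−1)^1·75.8947/(12)·0.5658^3·0.8246^3 = -0.642097
d^3_{1,2}(1.9389) = +0.151135 -0.642097 = -0.490962
|D^3_{1,2}|² = |d^3_{1,2}(β)|² = (-0.490962)² = 0.241044 (the z-rotation phases have unit modulus)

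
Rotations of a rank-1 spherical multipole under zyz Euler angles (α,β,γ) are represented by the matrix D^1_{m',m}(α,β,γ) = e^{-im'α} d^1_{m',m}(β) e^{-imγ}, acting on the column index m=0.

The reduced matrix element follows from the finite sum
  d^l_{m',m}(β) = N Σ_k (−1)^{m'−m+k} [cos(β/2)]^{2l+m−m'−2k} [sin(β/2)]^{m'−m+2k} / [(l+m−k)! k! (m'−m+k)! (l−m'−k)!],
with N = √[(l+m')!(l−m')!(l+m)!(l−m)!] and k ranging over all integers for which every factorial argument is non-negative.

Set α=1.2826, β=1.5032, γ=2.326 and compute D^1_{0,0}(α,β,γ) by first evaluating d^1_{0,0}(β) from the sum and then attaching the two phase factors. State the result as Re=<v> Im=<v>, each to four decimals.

Re=0.0675 Im=0.0000

First d^1_{0,0}(β=1.5032), then the phase factors e^{-i(0)α} and e^{-i(0)γ}:
c=cos(1.503200/2)=0.730597, s=sin(1.503200/2)=0.682809; N=√[1·1·1·1]=1.000000
Admissible k: 0..1 (factorial args all ≥0)
  k=0: (−1)^0·1.0000/(1)·0.7306^2·0.6828^0 = +0.533772
  k=1: (−1)^1·1.0000/(1)·0.7306^0·0.6828^2 = -0.466228
d^1_{0,0}(1.5032) = +0.533772 -0.466228 = +0.067545
Phases: e^{-i·(0)·1.2826}=+1.000000+0.000000i, e^{-i·(0)·2.3260}=+1.000000+0.000000i ⇒ D=+0.067545+0.000000i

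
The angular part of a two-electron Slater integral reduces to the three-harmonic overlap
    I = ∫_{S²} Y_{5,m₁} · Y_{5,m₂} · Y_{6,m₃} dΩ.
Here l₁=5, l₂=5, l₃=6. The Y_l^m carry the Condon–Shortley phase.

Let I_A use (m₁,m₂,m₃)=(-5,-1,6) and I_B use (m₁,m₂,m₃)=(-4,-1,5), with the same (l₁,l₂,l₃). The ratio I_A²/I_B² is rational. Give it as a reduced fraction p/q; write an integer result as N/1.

10/27

l's match ⇒ only the (l;m) 3-j factors differ between A and B.
A: triangle coeff Δ(5,5,6) = 1/28588560; Σ_t [4,4]: t=4:+1/12441600 = 1/12441600; (3j)²=3/442 [(5 5 6; -5 -1 6)], sign=+1
B: triangle coeff Δ(5,5,6) = 1/28588560; Σ_t [3,4]: t=3:−1/518400 t=4:+1/2073600 = -1/691200; (3j)²=81/4420 [(5 5 6; -4 -1 5)], sign=+1
I_A²/I_B² = (3/442)/(81/4420) = 10/27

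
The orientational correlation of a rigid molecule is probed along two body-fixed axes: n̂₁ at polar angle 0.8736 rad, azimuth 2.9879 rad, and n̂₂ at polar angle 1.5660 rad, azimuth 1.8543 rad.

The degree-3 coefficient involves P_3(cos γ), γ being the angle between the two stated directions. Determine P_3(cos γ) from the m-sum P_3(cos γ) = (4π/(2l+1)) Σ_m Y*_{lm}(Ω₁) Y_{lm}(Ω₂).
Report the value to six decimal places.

-0.403555

Expand P_3 via completeness: Σ_{m} conj(Y_{3,m}) at Ω₁ times Y_{3,m} at Ω₂ —
  term(m=-3) = (-0.075814, -0.020104)   from Y*(Ω₁)=(-0.168366, 0.083643), Y(Ω₂)=(0.313582, 0.275191)
  term(m=-2) = (-0.001213, 0.001450)   from Y*(Ω₁)=(0.367594, -0.116691), Y(Ω₂)=(-0.004135, 0.002633)
  term(m=-1) = (-0.035976, -0.076976)   from Y*(Ω₁)=(-0.259847, 0.040254), Y(Ω₂)=(0.090389, 0.310240)
  term(m=+0) = (0.001208, 0.000000)   from Y*(Ω₁)=(-0.224924, -0.000000), Y(Ω₂)=(-0.005369, 0.000000)
  term(m=+1) = (-0.035976, 0.076976)   from Y*(Ω₁)=(0.259847, 0.040254), Y(Ω₂)=(-0.090389, 0.310240)
  term(m=+2) = (-0.001213, -0.001450)   from Y*(Ω₁)=(0.367594, 0.116691), Y(Ω₂)=(-0.004135, -0.002633)
  term(m=+3) = (-0.075814, 0.020104)   from Y*(Ω₁)=(0.168366, 0.083643), Y(Ω₂)=(-0.313582, 0.275191)
Total Σ_m = (-0.224797, -0.000000). Multiply by 1.795196: (-0.403555, -0.000000). P_3(cos γ) = -0.403555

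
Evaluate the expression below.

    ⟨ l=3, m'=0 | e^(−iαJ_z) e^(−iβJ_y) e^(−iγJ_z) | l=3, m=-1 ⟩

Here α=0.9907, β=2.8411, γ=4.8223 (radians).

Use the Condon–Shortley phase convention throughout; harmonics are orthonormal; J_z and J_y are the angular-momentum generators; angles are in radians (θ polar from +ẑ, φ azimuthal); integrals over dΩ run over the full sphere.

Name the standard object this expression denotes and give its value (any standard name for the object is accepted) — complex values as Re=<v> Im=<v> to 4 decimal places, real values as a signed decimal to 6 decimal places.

Wigner D-matrix element, Re=-0.0501 Im=0.4538

This is a Wigner D-matrix element — the rotation-matrix element ⟨l m'| R(α,β,γ) |l m⟩ in the angular-momentum basis.
First d^3_{0,-1}(β=2.8411), then the phase factors e^{-i(0)α} and e^{-i(-1)γ}:
With c≡cos(β/2)=0.149682 and s≡sin(β/2)=0.988734, N=[6·6·2·24]^{1/2}=41.569219
k∈{0,1,2} keeps every argument non-negative
  k=0: (−1)^1·41.5692/(12)·0.1497^5·0.9887^1 = -0.000257
  k=1: (−1)^2·41.5692/(4)·0.1497^3·0.9887^3 = +0.033687
  k=2: (−1)^3·41.5692/(12)·0.1497^1·0.9887^5 = -0.489956
d^3_{0,-1}(2.8411) = -0.000257 +0.033687 -0.489956 = -0.456527
D = (+1.000000+0.000000i)·(-0.456527)·(+0.109690-0.993966i) = -0.050076+0.453772i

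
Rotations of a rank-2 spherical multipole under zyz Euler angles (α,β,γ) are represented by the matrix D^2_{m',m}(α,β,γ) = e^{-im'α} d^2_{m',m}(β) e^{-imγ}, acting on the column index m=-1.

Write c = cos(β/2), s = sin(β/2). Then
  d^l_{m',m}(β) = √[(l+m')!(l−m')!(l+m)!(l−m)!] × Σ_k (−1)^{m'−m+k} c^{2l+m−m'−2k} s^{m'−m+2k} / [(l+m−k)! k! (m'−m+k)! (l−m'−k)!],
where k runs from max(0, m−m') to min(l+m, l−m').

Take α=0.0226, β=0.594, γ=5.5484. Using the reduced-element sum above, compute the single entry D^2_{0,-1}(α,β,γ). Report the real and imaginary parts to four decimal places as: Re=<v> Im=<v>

Split into d^2_{0,-1}(β=0.5940) × two z-phases.
Half-angle: c=0.956219, s=0.292653. N=√(2·2·1·6)=4.898979
k∈{0,1} keeps every argument non-negative
  k=0: (−1)^1·4.8990/(2)·0.9562^3·0.2927^1 = -0.626758
  k=1: (−1)^2·4.8990/(2)·0.9562^1·0.2927^3 = +0.058707
d^2_{0,-1}(0.5940) = -0.626758 +0.058707 = -0.568051
Phases: e^{-i·(0)·0.0226}=+1.000000+0.000000i, e^{-i·(-1)·5.5484}=+0.741975-0.670428i ⇒ D=-0.421480+0.380837i

Re=-0.4215 Im=0.3808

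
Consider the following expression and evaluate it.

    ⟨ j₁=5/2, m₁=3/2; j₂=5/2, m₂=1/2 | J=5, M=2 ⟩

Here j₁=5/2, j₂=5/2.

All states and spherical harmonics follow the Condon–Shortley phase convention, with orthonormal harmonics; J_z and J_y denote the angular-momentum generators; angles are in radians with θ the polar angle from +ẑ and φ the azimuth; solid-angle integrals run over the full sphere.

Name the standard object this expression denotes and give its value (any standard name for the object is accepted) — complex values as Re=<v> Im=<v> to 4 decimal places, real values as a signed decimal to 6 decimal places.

Clebsch–Gordan coefficient, +√(5/12) ≈ +0.645497

This is a Clebsch–Gordan (vector-coupling) coefficient.
triangle: 0!×5!×5!/11! = 14400/39916800
(j±m)!: 4!×1!×3!×2!×7!×3! = 8709120
prefactor² = (2J+1)×Δ×N² = 34560
  k=0: +1/(0!×0!×1!×3!×4!×2!) = 1/288
Σ = 1/288  ⇒  CG² = 34560×(1/288)² = 5/12
CG = +√(5/12) = +0.645497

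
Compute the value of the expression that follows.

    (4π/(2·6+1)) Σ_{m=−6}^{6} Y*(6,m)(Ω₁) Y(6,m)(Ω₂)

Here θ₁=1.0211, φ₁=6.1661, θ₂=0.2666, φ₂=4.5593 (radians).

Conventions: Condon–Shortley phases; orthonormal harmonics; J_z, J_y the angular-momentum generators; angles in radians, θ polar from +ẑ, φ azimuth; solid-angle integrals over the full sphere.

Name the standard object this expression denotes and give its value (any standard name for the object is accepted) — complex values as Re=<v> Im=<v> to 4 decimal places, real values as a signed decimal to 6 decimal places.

Legendre polynomial (addition theorem), +0.325445

This sum is the spherical-harmonic addition theorem: it equals the Legendre polynomial P_l(cos γ) of the angle γ between the two directions.
Term-by-term m-sum for l=6 (normalisation 4π/13 = 0.966644):
  term(m=-6) = -0.00003 - 0.00001j   from Y*(Ω₁)=0.14171 - 0.11997j, Y(Ω₂)=-0.00010 - 0.00013j
  term(m=-5) = -0.00014 + 0.00079j   from Y*(Ω₁)=0.32845 - 0.21775j, Y(Ω₂)=-0.00142 + 0.00148j
  term(m=-4) = 0.00593 + 0.00086j   from Y*(Ω₁)=0.33697 - 0.17047j, Y(Ω₂)=0.01299 + 0.00913j
  term(m=-3) = 0.00000 - 0.00004j   from Y*(Ω₁)=0.00044 - 0.00016j, Y(Ω₂)=0.03686 - 0.07453j
  term(m=-2) = 0.09962 + 0.00719j   from Y*(Ω₁)=-0.33504 + 0.07992j, Y(Ω₂)=-0.27649 - 0.08740j
  term(m=-1) = 0.00286 - 0.07931j   from Y*(Ω₁)=-0.13300 + 0.01564j, Y(Ω₂)=-0.09037 + 0.58571j
  term(m=+0) = 0.12020 + 0.00000j   from Y*(Ω₁)=0.31082 + 0.00000j, Y(Ω₂)=0.38671 + 0.00000j
  term(m=+1) = 0.00286 + 0.07931j   from Y*(Ω₁)=0.13300 + 0.01564j, Y(Ω₂)=0.09037 + 0.58571j
  term(m=+2) = 0.09962 - 0.00719j   from Y*(Ω₁)=-0.33504 - 0.07992j, Y(Ω₂)=-0.27649 + 0.08740j
  term(m=+3) = 0.00000 + 0.00004j   from Y*(Ω₁)=-0.00044 - 0.00016j, Y(Ω₂)=-0.03686 - 0.07453j
  term(m=+4) = 0.00593 - 0.00086j   from Y*(Ω₁)=0.33697 + 0.17047j, Y(Ω₂)=0.01299 - 0.00913j
  term(m=+5) = -0.00014 - 0.00079j   from Y*(Ω₁)=-0.32845 - 0.21775j, Y(Ω₂)=0.00142 + 0.00148j
  term(m=+6) = -0.00003 + 0.00001j   from Y*(Ω₁)=0.14171 + 0.11997j, Y(Ω₂)=-0.00010 + 0.00013j
Total Σ_m = 0.33668 + 0.00000j. Multiply by 0.966644: 0.32545 + 0.00000j. P_6(cos γ) = 0.325445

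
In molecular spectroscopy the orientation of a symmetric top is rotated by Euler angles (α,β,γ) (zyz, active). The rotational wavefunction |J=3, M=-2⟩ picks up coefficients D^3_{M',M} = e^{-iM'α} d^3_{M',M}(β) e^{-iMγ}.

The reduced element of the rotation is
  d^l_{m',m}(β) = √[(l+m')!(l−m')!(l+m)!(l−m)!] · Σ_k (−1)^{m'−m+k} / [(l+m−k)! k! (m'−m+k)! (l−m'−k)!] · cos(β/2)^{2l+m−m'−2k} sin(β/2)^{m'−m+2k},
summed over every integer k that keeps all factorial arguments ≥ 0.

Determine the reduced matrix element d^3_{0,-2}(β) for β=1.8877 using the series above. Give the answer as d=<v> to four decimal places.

d^3_{0,-2}(β=1.8877) via the finite sum:
With c≡cos(β/2)=0.586675 and s≡sin(β/2)=0.809823, N=[6·6·1·120]^{1/2}=65.726707
k∈{0,1} keeps every argument non-negative
  k=0: (−1)^2·65.7267/(12)·0.5867^4·0.8098^2 = +0.425529
  k=1: (−1)^3·65.7267/(12)·0.5867^2·0.8098^4 = -0.810803
d^3_{0,-2}(1.8877) = +0.425529 -0.810803 = -0.385273

d=-0.3853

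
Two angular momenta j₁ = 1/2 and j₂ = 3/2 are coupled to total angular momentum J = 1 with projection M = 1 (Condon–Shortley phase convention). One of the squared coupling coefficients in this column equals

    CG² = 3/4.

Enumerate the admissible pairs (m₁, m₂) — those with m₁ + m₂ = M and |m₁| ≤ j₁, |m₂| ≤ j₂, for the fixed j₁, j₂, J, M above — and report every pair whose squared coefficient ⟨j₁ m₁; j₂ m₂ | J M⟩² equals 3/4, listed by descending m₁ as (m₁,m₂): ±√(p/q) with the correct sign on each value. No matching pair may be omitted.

Admissible pairs with m₁+m₂ = M = 1: (-1/2,3/2), (1/2,1/2)
  (m₁,m₂)=(1/2,1/2): CG² = 1/4, CG = +√(1/4)
  (m₁,m₂)=(-1/2,3/2): CG² = 3/4, CG = −√(3/4)   ← matches the target
Pairs with CG² = 3/4: (-1/2,3/2): −√(3/4)

(-1/2,3/2): −√(3/4)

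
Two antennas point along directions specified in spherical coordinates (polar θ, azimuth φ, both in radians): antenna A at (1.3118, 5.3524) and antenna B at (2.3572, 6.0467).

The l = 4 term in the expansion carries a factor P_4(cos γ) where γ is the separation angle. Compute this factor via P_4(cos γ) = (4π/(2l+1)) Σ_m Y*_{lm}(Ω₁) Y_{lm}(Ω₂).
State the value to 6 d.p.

-0.006525

Summing Y*_{l m}(θ₁,φ₁)·Y_{l m}(θ₂,φ₂) over m ∈ [−4, 4]; prefactor 4π/(2·4+1) = 1.396263:
  m=-4: (-0.322867+0.212247i) × (+0.064458+0.089368i) = -0.039780-0.015173i  (running Σ = -0.039780-0.015173i)
  m=-3: (-0.272070-0.099078i) × (-0.236938-0.203431i) = +0.044308+0.078823i  (running Σ = +0.004529+0.063650i)
  m=-2: (+0.048469+0.161963i) × (+0.372546+0.190635i) = -0.012819+0.069579i  (running Σ = -0.008290+0.133228i)
  m=-1: (-0.177721+0.238693i) × (-0.116598-0.028100i) = +0.027429-0.022837i  (running Σ = +0.019139+0.110391i)
  m=0: (+0.125124-0.000000i) × (-0.343267+0.000000i) = -0.042951+0.000000i  (running Σ = -0.023812+0.110391i)
  m=1: (+0.177721+0.238693i) × (+0.116598-0.028100i) = +0.027429+0.022837i  (running Σ = +0.003617+0.133228i)
  m=2: (+0.048469-0.161963i) × (+0.372546-0.190635i) = -0.012819-0.069579i  (running Σ = -0.009202+0.063650i)
  m=3: (+0.272070-0.099078i) × (+0.236938-0.203431i) = +0.044308-0.078823i  (running Σ = +0.035106-0.015173i)
  m=4: (-0.322867-0.212247i) × (+0.064458-0.089368i) = -0.039780+0.015173i  (running Σ = -0.004674+0.000000i)
Σ over m = -0.004674+0.000000i; ×(4π/9) → -0.006525+0.000000i. Real part: -0.006525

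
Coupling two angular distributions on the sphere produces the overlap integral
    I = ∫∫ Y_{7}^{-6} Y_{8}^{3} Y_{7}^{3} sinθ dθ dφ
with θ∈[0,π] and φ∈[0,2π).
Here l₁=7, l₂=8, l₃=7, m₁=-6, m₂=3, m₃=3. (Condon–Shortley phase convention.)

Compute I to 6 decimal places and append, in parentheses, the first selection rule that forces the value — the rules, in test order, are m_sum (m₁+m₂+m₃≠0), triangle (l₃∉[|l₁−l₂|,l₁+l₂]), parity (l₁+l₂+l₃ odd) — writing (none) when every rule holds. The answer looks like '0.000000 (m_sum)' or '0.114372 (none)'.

0.088990 (none)

m-sum 0 ✓  L=22 even ✓  1≤7≤15 ✓
Π(2lᵢ+1) = 15×17×15 = 3825
triangle coeff Δ(7,8,7) = 1/22086194130
Σ_t [1,7]: t=1:−1/18289152000 t=2:+1/248832000 t=3:−1/24883200 t=4:+1/11943936 t=5:−1/24883200 t=6:+1/248832000 t=7:−1/18289152000 = 11/975421440
(3j)²=1750/289731 [(7 8 7; 0 0 0)], sign=-1
Σ_t [7,8]: t=7:−1/2090188800 t=8:+1/3483648000 = -1/5225472000
(3j)²=32/7429 [(7 8 7; -6 3 3)], sign=-1
⇒ 4πI² = 4200000/42204149
I = (+1)√(4200000/42204149/(4π)) = 0.08899019
No selection rule forces the value: the integral is nonzero (none).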